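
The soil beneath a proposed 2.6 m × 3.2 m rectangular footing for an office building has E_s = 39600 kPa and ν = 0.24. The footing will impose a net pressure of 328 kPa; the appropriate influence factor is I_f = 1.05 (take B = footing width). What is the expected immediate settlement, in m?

S_e ≈ 0.0213 m

Immediate (elastic) settlement: S_e = q·B·(1−ν²)/E_s · I_f.
S_e = 328 × 2.6 × (1 − 0.24²) / 39600 × 1.05
    = 328 × 2.6 × 0.9424 / 39600 × 1.05
    = 0.02131 m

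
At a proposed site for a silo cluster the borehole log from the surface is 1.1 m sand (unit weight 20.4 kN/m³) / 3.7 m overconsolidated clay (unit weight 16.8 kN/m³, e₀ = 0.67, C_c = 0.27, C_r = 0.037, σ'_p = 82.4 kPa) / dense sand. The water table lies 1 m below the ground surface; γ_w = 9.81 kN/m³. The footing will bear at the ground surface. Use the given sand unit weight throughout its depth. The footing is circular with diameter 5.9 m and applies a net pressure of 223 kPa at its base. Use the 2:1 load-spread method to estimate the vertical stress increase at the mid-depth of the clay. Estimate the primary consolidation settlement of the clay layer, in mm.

Mid-depth of clay below the ground surface: z = 1.1 + 3.7/2 = 2.95 m.
Total vertical stress at mid-clay: σ_v = 20.4×1.1 + 16.8×1.85 = 53.52 kPa.
Pore pressure: u = 9.81×(2.95 − 1) = 19.13 kPa.
Initial effective stress: σ'_0 = σ_v − u = 53.52 − 19.13 = 34.39 kPa.
Stress increase at mid-clay by the 2:1 spreading method:
Δσ ≈ qD²/(D+z)² = 223×5.9²/(5.9+2.95)² = 99.111 kPa
Final effective stress: σ'_f = 34.39 + 99.111 = 133.5 kPa.
σ'_f = 133.5 > σ'_p = 82.4 kPa, so the stress path crosses the preconsolidation pressure — recompression up to σ'_p, then virgin compression beyond:
S_c = H/(1+e₀)·[C_r·log₁₀(σ'_p/σ'_0) + C_c·log₁₀(σ'_f/σ'_p)]
    = 3.7/1.67 × [0.037×log₁₀(82.4/34.39) + 0.27×log₁₀(133.5/82.4)]
    = 2.2156 × [0.014041 + 0.05658] = 0.1565 m

S_c ≈ 156 mm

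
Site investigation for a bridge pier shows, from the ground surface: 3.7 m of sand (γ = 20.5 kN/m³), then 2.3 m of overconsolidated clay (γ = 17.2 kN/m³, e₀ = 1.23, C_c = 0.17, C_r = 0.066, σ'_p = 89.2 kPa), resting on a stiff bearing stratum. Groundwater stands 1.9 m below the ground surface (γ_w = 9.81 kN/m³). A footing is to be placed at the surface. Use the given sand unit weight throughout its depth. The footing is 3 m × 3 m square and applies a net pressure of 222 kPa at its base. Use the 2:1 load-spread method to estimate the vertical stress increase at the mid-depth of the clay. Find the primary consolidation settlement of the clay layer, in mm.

S_c ≈ 16.6 mm

Mid-depth of clay below the ground surface: z = 3.7 + 2.3/2 = 4.85 m.
Total vertical stress at mid-clay: σ_v = 20.5×3.7 + 17.2×1.15 = 95.63 kPa.
Pore pressure: u = 9.81×(4.85 − 1.9) = 28.94 kPa.
Initial effective stress: σ'_0 = σ_v − u = 95.63 − 28.94 = 66.69 kPa.
Stress increase at mid-clay by the 2:1 spreading method:
Δσ = qBL/((B+z)(L+z)) = 222×3×3/((3+4.85)(3+4.85)) = 32.423 kPa
Final effective stress: σ'_f = 66.69 + 32.423 = 99.113 kPa.
σ'_f = 99.113 > σ'_p = 89.2 kPa, so the stress path crosses the preconsolidation pressure — recompression up to σ'_p, then virgin compression beyond:
S_c = H/(1+e₀)·[C_r·log₁₀(σ'_p/σ'_0) + C_c·log₁₀(σ'_f/σ'_p)]
    = 2.3/2.23 × [0.066×log₁₀(89.2/66.69) + 0.17×log₁₀(99.113/89.2)]
    = 1.0314 × [0.0083361 + 0.0077802] = 0.01662 m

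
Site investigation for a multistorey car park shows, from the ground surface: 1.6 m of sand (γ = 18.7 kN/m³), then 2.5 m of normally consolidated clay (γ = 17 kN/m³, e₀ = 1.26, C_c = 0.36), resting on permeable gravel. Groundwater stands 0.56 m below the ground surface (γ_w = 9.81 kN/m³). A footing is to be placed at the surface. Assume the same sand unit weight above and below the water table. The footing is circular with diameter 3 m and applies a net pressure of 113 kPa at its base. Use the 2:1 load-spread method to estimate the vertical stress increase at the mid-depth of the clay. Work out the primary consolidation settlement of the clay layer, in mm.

Mid-depth of clay below the ground surface: z = 1.6 + 2.5/2 = 2.85 m.
Total vertical stress at mid-clay: σ_v = 18.7×1.6 + 17×1.25 = 51.17 kPa.
Pore pressure: u = 9.81×(2.85 − 0.56) = 22.465 kPa.
Initial effective stress: σ'_0 = σ_v − u = 51.17 − 22.465 = 28.705 kPa.
Stress increase at mid-clay by the 2:1 spreading method:
Δσ ≈ qD²/(D+z)² = 113×3²/(3+2.85)² = 29.717 kPa
Final effective stress: σ'_f = σ'_0 + Δσ = 28.705 + 29.717 = 58.422 kPa.
Normally consolidated clay, so the full stress increment lies on the virgin compression line:
S_c = C_c·H/(1+e₀)·log₁₀(σ'_f/σ'_0) = 0.36×2.5/(1+1.26)×log₁₀(58.422/28.705)
    = 0.39823 × 0.30862 = 0.1229 m

S_c ≈ 123 mm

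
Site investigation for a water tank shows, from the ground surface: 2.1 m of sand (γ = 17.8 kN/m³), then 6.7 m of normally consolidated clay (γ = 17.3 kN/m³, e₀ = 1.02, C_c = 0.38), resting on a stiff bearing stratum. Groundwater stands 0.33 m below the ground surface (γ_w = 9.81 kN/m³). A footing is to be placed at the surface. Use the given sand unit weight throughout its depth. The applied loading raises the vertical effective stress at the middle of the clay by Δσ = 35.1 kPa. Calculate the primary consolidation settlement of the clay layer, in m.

S_c ≈ 0.315 m

Mid-depth of clay below the ground surface: z = 2.1 + 6.7/2 = 5.45 m.
Total vertical stress at mid-clay: σ_v = 17.8×2.1 + 17.3×3.35 = 95.335 kPa.
Pore pressure: u = 9.81×(5.45 − 0.33) = 50.227 kPa.
Initial effective stress: σ'_0 = σ_v − u = 95.335 − 50.227 = 45.108 kPa.
Final effective stress: σ'_f = σ'_0 + Δσ = 45.108 + 35.1 = 80.208 kPa.
Normally consolidated clay, so the full stress increment lies on the virgin compression line:
S_c = C_c·H/(1+e₀)·log₁₀(σ'_f/σ'_0) = 0.38×6.7/(1+1.02)×log₁₀(80.208/45.108)
    = 1.2604 × 0.24996 = 0.315 m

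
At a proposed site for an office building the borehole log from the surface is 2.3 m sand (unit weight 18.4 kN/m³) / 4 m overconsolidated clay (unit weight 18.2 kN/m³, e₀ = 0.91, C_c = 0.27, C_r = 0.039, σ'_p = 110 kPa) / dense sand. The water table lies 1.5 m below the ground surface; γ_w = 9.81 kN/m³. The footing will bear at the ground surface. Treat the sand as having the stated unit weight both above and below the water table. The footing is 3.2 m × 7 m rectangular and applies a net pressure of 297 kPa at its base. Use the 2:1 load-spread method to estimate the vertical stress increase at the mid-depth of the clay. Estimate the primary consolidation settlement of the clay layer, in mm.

S_c ≈ 67.6 mm

Mid-depth of clay below the ground surface: z = 2.3 + 4/2 = 4.3 m.
Total vertical stress at mid-clay: σ_v = 18.4×2.3 + 18.2×2 = 78.72 kPa.
Pore pressure: u = 9.81×(4.3 − 1.5) = 27.468 kPa.
Initial effective stress: σ'_0 = σ_v − u = 78.72 − 27.468 = 51.252 kPa.
Stress increase at mid-clay by the 2:1 spreading method:
Δσ = qBL/((B+z)(L+z)) = 297×3.2×7/((3.2+4.3)(7+4.3)) = 78.499 kPa
Final effective stress: σ'_f = 51.252 + 78.499 = 129.75 kPa.
σ'_f = 129.75 > σ'_p = 110 kPa, so the stress path crosses the preconsolidation pressure — recompression up to σ'_p, then virgin compression beyond:
S_c = H/(1+e₀)·[C_r·log₁₀(σ'_p/σ'_0) + C_c·log₁₀(σ'_f/σ'_p)]
    = 4/1.91 × [0.039×log₁₀(110/51.252) + 0.27×log₁₀(129.75/110)]
    = 2.0942 × [0.012936 + 0.019363] = 0.06764 m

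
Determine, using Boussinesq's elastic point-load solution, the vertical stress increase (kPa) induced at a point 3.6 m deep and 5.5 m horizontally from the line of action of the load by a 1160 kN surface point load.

Δσ_z ≈ 2.11 kPa

Boussinesq vertical stress below a point load on an elastic half-space:
Δσ_z = 3P/(2πz²) · [1 + (r/z)²]^(−5/2)
r/z = 5.5/3.6 = 1.5278; [1+(r/z)²]^(−5/2) = 0.049267.
Δσ_z = 3×1160/(2π×3.6²) × 0.049267 = 42.736 × 0.049267 = 2.105 kPa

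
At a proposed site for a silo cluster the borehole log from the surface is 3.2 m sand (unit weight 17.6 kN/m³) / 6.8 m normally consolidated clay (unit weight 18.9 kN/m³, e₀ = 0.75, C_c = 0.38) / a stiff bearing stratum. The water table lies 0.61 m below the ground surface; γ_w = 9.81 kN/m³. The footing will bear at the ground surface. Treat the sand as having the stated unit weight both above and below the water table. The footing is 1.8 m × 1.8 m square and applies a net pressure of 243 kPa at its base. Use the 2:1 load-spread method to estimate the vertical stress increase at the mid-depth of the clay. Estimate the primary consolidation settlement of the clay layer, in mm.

S_c ≈ 106 mm

Mid-depth of clay below the ground surface: z = 3.2 + 6.8/2 = 6.6 m.
Total vertical stress at mid-clay: σ_v = 17.6×3.2 + 18.9×3.4 = 120.58 kPa.
Pore pressure: u = 9.81×(6.6 − 0.61) = 58.762 kPa.
Initial effective stress: σ'_0 = σ_v − u = 120.58 − 58.762 = 61.818 kPa.
Stress increase at mid-clay by the 2:1 spreading method:
Δσ = qBL/((B+z)(L+z)) = 243×1.8×1.8/((1.8+6.6)(1.8+6.6)) = 11.158 kPa
Final effective stress: σ'_f = σ'_0 + Δσ = 61.818 + 11.158 = 72.976 kPa.
Normally consolidated clay, so the full stress increment lies on the virgin compression line:
S_c = C_c·H/(1+e₀)·log₁₀(σ'_f/σ'_0) = 0.38×6.8/(1+0.75)×log₁₀(72.976/61.818)
    = 1.4766 × 0.072065 = 0.1064 m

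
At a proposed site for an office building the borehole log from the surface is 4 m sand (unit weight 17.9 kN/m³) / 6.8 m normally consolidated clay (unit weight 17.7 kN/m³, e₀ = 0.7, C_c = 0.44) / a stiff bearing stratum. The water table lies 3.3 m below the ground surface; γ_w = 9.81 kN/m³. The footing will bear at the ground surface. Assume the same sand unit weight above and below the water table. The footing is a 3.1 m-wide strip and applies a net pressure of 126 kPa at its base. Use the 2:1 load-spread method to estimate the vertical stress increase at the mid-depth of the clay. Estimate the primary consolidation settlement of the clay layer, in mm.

Mid-depth of clay below the ground surface: z = 4 + 6.8/2 = 7.4 m.
Total vertical stress at mid-clay: σ_v = 17.9×4 + 17.7×3.4 = 131.78 kPa.
Pore pressure: u = 9.81×(7.4 − 3.3) = 40.221 kPa.
Initial effective stress: σ'_0 = σ_v − u = 131.78 − 40.221 = 91.559 kPa.
Stress increase at mid-clay by the 2:1 spreading method:
Δσ = qB/(B+z) = 126×3.1/(3.1+7.4) = 37.2 kPa
Final effective stress: σ'_f = σ'_0 + Δσ = 91.559 + 37.2 = 128.76 kPa.
Normally consolidated clay, so the full stress increment lies on the virgin compression line:
S_c = C_c·H/(1+e₀)·log₁₀(σ'_f/σ'_0) = 0.44×6.8/(1+0.7)×log₁₀(128.76/91.559)
    = 1.76 × 0.14808 = 0.2606 m

S_c ≈ 261 mm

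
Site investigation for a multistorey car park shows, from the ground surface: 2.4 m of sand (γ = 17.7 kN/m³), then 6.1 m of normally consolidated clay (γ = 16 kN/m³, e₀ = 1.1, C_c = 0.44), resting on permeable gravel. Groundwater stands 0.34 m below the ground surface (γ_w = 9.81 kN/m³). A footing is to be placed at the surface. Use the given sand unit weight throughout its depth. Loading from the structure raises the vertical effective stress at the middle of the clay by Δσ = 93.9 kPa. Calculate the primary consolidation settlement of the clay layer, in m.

S_c ≈ 0.66 m

Mid-depth of clay below the ground surface: z = 2.4 + 6.1/2 = 5.45 m.
Total vertical stress at mid-clay: σ_v = 17.7×2.4 + 16×3.05 = 91.28 kPa.
Pore pressure: u = 9.81×(5.45 − 0.34) = 50.129 kPa.
Initial effective stress: σ'_0 = σ_v − u = 91.28 − 50.129 = 41.151 kPa.
Final effective stress: σ'_f = σ'_0 + Δσ = 41.151 + 93.9 = 135.05 kPa.
Normally consolidated clay, so the full stress increment lies on the virgin compression line:
S_c = C_c·H/(1+e₀)·log₁₀(σ'_f/σ'_0) = 0.44×6.1/(1+1.1)×log₁₀(135.05/41.151)
    = 1.2781 × 0.51611 = 0.6596 m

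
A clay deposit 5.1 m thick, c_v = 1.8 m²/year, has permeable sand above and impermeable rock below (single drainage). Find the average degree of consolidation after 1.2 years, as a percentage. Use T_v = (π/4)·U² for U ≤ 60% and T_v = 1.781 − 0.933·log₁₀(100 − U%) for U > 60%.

U ≈ 32.5 %

Drainage path length: H_d = H = 5.1 m (single drainage).
T_v = c_v·t/H_d² = 1.8×1.2/5.1² = 0.083045.
T_v = 0.083045 corresponds to the U ≤ 60% branch:
U = √(4T_v/π) = 0.3252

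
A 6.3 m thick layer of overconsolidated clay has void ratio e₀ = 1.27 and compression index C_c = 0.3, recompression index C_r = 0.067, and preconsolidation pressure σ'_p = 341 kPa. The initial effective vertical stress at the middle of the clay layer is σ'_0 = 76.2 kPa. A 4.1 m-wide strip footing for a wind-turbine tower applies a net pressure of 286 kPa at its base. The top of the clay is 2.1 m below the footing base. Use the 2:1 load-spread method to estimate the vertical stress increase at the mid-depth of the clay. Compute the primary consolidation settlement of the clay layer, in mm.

S_c ≈ 78.6 mm

Mid-depth of clay below the footing base: z = 2.1 + 6.3/2 = 5.25 m.
Stress increase at mid-clay by the 2:1 spreading method:
Δσ = qB/(B+z) = 286×4.1/(4.1+5.25) = 125.41 kPa
Final effective stress: σ'_f = 76.2 + 125.41 = 201.61 kPa.
σ'_f = 201.61 ≤ σ'_p = 341 kPa, so the clay remains overconsolidated and only the recompression index applies:
S_c = C_r·H/(1+e₀)·log₁₀(σ'_f/σ'_0) = 0.067×6.3/2.27×log₁₀(201.61/76.2)
    = 0.18595 × 0.42256 = 0.07857 m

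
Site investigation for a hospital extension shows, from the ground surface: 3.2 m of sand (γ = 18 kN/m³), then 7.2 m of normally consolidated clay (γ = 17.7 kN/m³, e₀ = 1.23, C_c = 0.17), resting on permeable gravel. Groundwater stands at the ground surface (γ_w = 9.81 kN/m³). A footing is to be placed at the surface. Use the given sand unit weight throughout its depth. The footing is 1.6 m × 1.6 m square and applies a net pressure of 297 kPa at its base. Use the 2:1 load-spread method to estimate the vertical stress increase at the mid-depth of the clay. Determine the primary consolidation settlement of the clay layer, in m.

Mid-depth of clay below the ground surface: z = 3.2 + 7.2/2 = 6.8 m.
Total vertical stress at mid-clay: σ_v = 18×3.2 + 17.7×3.6 = 121.32 kPa.
Pore pressure: u = 9.81×(6.8 − 0) = 66.708 kPa.
Initial effective stress: σ'_0 = σ_v − u = 121.32 − 66.708 = 54.612 kPa.
Stress increase at mid-clay by the 2:1 spreading method:
Δσ = qBL/((B+z)(L+z)) = 297×1.6×1.6/((1.6+6.8)(1.6+6.8)) = 10.776 kPa
Final effective stress: σ'_f = σ'_0 + Δσ = 54.612 + 10.776 = 65.388 kPa.
Normally consolidated clay, so the full stress increment lies on the virgin compression line:
S_c = C_c·H/(1+e₀)·log₁₀(σ'_f/σ'_0) = 0.17×7.2/(1+1.23)×log₁₀(65.388/54.612)
    = 0.54888 × 0.07821 = 0.04293 m

S_c ≈ 0.0429 m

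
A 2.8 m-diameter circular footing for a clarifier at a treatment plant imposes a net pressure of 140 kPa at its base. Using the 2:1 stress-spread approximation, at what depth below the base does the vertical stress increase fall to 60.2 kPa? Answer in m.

2:1 spreading — at depth z the loaded area has grown by z in each plan dimension:
qD²/(D+z)² = Δσ_z ⇒ z = D(√(q/Δσ_z) − 1) = 2.8×(√(140/60.2) − 1) = 1.47 m

z ≈ 1.47 m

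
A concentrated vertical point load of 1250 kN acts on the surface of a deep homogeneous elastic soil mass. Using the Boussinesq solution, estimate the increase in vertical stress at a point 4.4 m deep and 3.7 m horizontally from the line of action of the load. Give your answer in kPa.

Boussinesq vertical stress below a point load on an elastic half-space:
Δσ_z = 3P/(2πz²) · [1 + (r/z)²]^(−5/2)
r/z = 3.7/4.4 = 0.84091; [1+(r/z)²]^(−5/2) = 0.26262.
Δσ_z = 3×1250/(2π×4.4²) × 0.26262 = 30.828 × 0.26262 = 8.096 kPa

Δσ_z ≈ 8.1 kPa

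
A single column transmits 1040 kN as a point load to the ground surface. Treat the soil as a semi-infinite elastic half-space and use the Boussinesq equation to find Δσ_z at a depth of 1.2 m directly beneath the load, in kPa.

Δσ_z ≈ 345 kPa

Boussinesq vertical stress below a point load on an elastic half-space:
Δσ_z = 3P/(2πz²) · [1 + (r/z)²]^(−5/2)
r/z = 0/1.2 = 0; [1+(r/z)²]^(−5/2) = 1.
Δσ_z = 3×1040/(2π×1.2²) × 1 = 344.84 × 1 = 344.8 kPa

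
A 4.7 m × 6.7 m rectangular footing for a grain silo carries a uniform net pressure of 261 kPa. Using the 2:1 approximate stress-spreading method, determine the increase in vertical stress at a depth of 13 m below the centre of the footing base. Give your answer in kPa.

Δσ_z ≈ 23.6 kPa

By the 2:1 method the load spreads at 1 horizontal : 2 vertical, so at depth z the loaded area has grown by z in each plan dimension:
Δσ = qBL/((B+z)(L+z)) = 261×4.7×6.7/((4.7+13)(6.7+13)) = 23.571 kPa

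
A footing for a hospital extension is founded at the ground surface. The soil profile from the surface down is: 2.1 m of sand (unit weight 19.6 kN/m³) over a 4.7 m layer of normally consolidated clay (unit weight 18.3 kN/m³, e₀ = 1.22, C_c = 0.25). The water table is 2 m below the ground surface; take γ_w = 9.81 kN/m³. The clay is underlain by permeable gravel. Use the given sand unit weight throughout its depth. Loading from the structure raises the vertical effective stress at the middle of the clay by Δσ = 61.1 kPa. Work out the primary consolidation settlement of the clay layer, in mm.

S_c ≈ 161 mm

Mid-depth of clay below the ground surface: z = 2.1 + 4.7/2 = 4.45 m.
Total vertical stress at mid-clay: σ_v = 19.6×2.1 + 18.3×2.35 = 84.165 kPa.
Pore pressure: u = 9.81×(4.45 − 2) = 24.035 kPa.
Initial effective stress: σ'_0 = σ_v − u = 84.165 − 24.035 = 60.13 kPa.
Final effective stress: σ'_f = σ'_0 + Δσ = 60.13 + 61.1 = 121.23 kPa.
Normally consolidated clay, so the full stress increment lies on the virgin compression line:
S_c = C_c·H/(1+e₀)·log₁₀(σ'_f/σ'_0) = 0.25×4.7/(1+1.22)×log₁₀(121.23/60.13)
    = 0.52928 × 0.30452 = 0.1612 m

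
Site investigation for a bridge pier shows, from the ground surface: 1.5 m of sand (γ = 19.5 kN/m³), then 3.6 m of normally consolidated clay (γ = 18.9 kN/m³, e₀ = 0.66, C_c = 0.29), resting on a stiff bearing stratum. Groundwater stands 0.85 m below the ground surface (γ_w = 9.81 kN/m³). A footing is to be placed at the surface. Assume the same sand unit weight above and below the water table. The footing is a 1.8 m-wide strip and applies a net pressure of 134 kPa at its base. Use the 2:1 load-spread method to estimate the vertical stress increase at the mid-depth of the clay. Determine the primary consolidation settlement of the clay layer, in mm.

Mid-depth of clay below the ground surface: z = 1.5 + 3.6/2 = 3.3 m.
Total vertical stress at mid-clay: σ_v = 19.5×1.5 + 18.9×1.8 = 63.27 kPa.
Pore pressure: u = 9.81×(3.3 − 0.85) = 24.035 kPa.
Initial effective stress: σ'_0 = σ_v − u = 63.27 − 24.035 = 39.235 kPa.
Stress increase at mid-clay by the 2:1 spreading method:
Δσ = qB/(B+z) = 134×1.8/(1.8+3.3) = 47.294 kPa
Final effective stress: σ'_f = σ'_0 + Δσ = 39.235 + 47.294 = 86.529 kPa.
Normally consolidated clay, so the full stress increment lies on the virgin compression line:
S_c = C_c·H/(1+e₀)·log₁₀(σ'_f/σ'_0) = 0.29×3.6/(1+0.66)×log₁₀(86.529/39.235)
    = 0.62892 × 0.34349 = 0.216 m

S_c ≈ 216 mm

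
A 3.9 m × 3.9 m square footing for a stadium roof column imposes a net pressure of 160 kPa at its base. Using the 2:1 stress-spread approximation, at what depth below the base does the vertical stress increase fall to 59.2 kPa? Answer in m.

2:1 spreading — at depth z the loaded area has grown by z in each plan dimension:
qB²/(B+z)² = Δσ_z ⇒ z = B(√(q/Δσ_z) − 1) = 3.9×(√(160/59.2) − 1) = 2.512 m

z ≈ 2.51 m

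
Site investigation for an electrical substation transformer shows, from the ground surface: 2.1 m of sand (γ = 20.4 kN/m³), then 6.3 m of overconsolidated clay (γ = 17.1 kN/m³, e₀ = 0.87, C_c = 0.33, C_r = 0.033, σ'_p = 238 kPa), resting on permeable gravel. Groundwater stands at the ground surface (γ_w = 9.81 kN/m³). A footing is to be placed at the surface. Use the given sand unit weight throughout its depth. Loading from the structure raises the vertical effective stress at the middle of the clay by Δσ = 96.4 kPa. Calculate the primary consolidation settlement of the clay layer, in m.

S_c ≈ 0.0551 m

Mid-depth of clay below the ground surface: z = 2.1 + 6.3/2 = 5.25 m.
Total vertical stress at mid-clay: σ_v = 20.4×2.1 + 17.1×3.15 = 96.705 kPa.
Pore pressure: u = 9.81×(5.25 − 0) = 51.503 kPa.
Initial effective stress: σ'_0 = σ_v − u = 96.705 − 51.503 = 45.202 kPa.
Final effective stress: σ'_f = 45.202 + 96.4 = 141.6 kPa.
σ'_f = 141.6 ≤ σ'_p = 238 kPa, so the clay remains overconsolidated and only the recompression index applies:
S_c = C_r·H/(1+e₀)·log₁₀(σ'_f/σ'_0) = 0.033×6.3/1.87×log₁₀(141.6/45.202)
    = 0.11118 × 0.49591 = 0.05513 m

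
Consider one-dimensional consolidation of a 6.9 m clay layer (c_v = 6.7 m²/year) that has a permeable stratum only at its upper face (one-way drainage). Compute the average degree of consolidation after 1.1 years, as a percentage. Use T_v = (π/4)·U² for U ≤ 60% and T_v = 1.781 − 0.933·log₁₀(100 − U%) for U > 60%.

U ≈ 44.4 %

Drainage path length: H_d = H = 6.9 m (single drainage).
T_v = c_v·t/H_d² = 6.7×1.1/6.9² = 0.1548.
T_v = 0.1548 corresponds to the U ≤ 60% branch:
U = √(4T_v/π) = 0.444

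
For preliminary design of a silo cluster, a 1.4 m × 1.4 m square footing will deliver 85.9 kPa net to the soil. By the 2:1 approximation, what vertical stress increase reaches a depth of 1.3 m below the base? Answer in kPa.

Δσ_z ≈ 23.1 kPa

By the 2:1 method the load spreads at 1 horizontal : 2 vertical, so at depth z the loaded area has grown by z in each plan dimension:
Δσ = qBL/((B+z)(L+z)) = 85.9×1.4×1.4/((1.4+1.3)(1.4+1.3)) = 23.095 kPa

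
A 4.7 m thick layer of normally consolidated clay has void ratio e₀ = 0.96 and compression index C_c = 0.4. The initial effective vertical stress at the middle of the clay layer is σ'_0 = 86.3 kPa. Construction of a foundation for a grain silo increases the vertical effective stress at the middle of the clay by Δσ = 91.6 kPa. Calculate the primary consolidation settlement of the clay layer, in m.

S_c ≈ 0.301 m

Final effective stress: σ'_f = σ'_0 + Δσ = 86.3 + 91.6 = 177.9 kPa.
Normally consolidated clay, so the full stress increment lies on the virgin compression line:
S_c = C_c·H/(1+e₀)·log₁₀(σ'_f/σ'_0) = 0.4×4.7/(1+0.96)×log₁₀(177.9/86.3)
    = 0.95918 × 0.31417 = 0.3013 m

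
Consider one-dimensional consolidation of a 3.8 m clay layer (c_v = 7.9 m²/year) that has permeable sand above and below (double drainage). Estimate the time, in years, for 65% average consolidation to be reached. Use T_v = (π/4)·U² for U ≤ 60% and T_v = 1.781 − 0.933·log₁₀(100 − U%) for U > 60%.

Drainage path length: H_d = H/2 = 1.9 m (double drainage).
U > 60%: T_v = 1.781 − 0.933·log₁₀(100 − 65) = 0.34038.
t = T_v·H_d²/c_v = 0.34038×1.9²/7.9 = 0.1555 years.

t ≈ 0.156 years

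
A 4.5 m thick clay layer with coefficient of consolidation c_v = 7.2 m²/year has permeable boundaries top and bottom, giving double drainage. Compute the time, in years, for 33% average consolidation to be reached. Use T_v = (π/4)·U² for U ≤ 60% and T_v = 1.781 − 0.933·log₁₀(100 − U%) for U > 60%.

Drainage path length: H_d = H/2 = 2.25 m (double drainage).
U ≤ 60%: T_v = (π/4)·U² = (π/4)×0.33² = 0.08553.
t = T_v·H_d²/c_v = 0.08553×2.25²/7.2 = 0.06014 years.

t ≈ 0.0601 years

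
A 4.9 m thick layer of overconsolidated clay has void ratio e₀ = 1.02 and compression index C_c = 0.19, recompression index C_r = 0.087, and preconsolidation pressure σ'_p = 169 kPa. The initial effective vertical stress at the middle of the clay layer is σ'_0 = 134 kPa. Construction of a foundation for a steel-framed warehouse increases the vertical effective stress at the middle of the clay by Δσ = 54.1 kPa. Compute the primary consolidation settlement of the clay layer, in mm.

S_c ≈ 42.7 mm

Final effective stress: σ'_f = 134 + 54.1 = 188.1 kPa.
σ'_f = 188.1 > σ'_p = 169 kPa, so the stress path crosses the preconsolidation pressure — recompression up to σ'_p, then virgin compression beyond:
S_c = H/(1+e₀)·[C_r·log₁₀(σ'_p/σ'_0) + C_c·log₁₀(σ'_f/σ'_p)]
    = 4.9/2.02 × [0.087×log₁₀(169/134) + 0.19×log₁₀(188.1/169)]
    = 2.4257 × [0.008768 + 0.0088354] = 0.0427 m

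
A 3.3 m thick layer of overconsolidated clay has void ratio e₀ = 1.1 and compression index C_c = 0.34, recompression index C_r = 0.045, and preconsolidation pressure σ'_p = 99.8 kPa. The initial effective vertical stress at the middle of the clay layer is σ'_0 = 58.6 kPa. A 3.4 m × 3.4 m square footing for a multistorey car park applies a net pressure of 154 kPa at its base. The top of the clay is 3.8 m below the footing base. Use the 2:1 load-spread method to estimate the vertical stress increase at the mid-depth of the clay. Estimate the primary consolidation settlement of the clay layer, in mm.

S_c ≈ 10.1 mm

Mid-depth of clay below the footing base: z = 3.8 + 3.3/2 = 5.45 m.
Stress increase at mid-clay by the 2:1 spreading method:
Δσ = qBL/((B+z)(L+z)) = 154×3.4×3.4/((3.4+5.45)(3.4+5.45)) = 22.73 kPa
Final effective stress: σ'_f = 58.6 + 22.73 = 81.33 kPa.
σ'_f = 81.33 ≤ σ'_p = 99.8 kPa, so the clay remains overconsolidated and only the recompression index applies:
S_c = C_r·H/(1+e₀)·log₁₀(σ'_f/σ'_0) = 0.045×3.3/2.1×log₁₀(81.33/58.6)
    = 0.070713 × 0.14235 = 0.01007 m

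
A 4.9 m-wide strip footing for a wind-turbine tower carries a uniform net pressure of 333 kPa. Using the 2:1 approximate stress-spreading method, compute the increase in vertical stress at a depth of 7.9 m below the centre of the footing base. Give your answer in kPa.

By the 2:1 method the load spreads at 1 horizontal : 2 vertical, so at depth z the loaded area has grown by z in each plan dimension:
Δσ = qB/(B+z) = 333×4.9/(4.9+7.9) = 127.48 kPa

Δσ_z ≈ 127 kPa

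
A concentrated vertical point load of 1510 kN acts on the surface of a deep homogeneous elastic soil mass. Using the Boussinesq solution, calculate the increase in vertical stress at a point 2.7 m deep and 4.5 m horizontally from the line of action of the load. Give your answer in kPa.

Boussinesq vertical stress below a point load on an elastic half-space:
Δσ_z = 3P/(2πz²) · [1 + (r/z)²]^(−5/2)
r/z = 4.5/2.7 = 1.6667; [1+(r/z)²]^(−5/2) = 0.03605.
Δσ_z = 3×1510/(2π×2.7²) × 0.03605 = 98.899 × 0.03605 = 3.565 kPa

Δσ_z ≈ 3.57 kPa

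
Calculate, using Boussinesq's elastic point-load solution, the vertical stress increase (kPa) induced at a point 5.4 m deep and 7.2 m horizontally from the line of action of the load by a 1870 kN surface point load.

Boussinesq vertical stress below a point load on an elastic half-space:
Δσ_z = 3P/(2πz²) · [1 + (r/z)²]^(−5/2)
r/z = 7.2/5.4 = 1.3333; [1+(r/z)²]^(−5/2) = 0.07776.
Δσ_z = 3×1870/(2π×5.4²) × 0.07776 = 30.619 × 0.07776 = 2.381 kPa

Δσ_z ≈ 2.38 kPa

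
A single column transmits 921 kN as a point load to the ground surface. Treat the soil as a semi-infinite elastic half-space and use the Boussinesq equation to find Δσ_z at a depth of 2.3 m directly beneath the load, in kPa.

Boussinesq vertical stress below a point load on an elastic half-space:
Δσ_z = 3P/(2πz²) · [1 + (r/z)²]^(−5/2)
r/z = 0/2.3 = 0; [1+(r/z)²]^(−5/2) = 1.
Δσ_z = 3×921/(2π×2.3²) × 1 = 83.128 × 1 = 83.13 kPa

Δσ_z ≈ 83.1 kPa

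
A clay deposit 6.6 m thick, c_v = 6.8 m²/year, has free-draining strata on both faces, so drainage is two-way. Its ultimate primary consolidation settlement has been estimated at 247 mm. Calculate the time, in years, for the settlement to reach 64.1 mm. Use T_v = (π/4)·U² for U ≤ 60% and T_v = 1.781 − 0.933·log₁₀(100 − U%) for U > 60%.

t ≈ 0.0847 years

Drainage path length: H_d = H/2 = 3.3 m (double drainage).
U = S(t)/S_ult = 64.1/247 = 0.2595.
U ≤ 60%: T_v = (π/4)·U² = (π/4)×0.25951² = 0.052895.
t = T_v·H_d²/c_v = 0.052895×3.3²/6.8 = 0.08471 years.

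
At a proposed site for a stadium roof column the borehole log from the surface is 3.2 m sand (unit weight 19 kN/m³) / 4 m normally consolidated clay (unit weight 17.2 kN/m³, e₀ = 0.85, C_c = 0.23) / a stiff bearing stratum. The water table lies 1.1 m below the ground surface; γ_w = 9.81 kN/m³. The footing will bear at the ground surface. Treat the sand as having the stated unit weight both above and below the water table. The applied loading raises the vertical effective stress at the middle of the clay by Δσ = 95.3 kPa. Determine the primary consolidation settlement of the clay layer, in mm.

Mid-depth of clay below the ground surface: z = 3.2 + 4/2 = 5.2 m.
Total vertical stress at mid-clay: σ_v = 19×3.2 + 17.2×2 = 95.2 kPa.
Pore pressure: u = 9.81×(5.2 − 1.1) = 40.221 kPa.
Initial effective stress: σ'_0 = σ_v − u = 95.2 − 40.221 = 54.979 kPa.
Final effective stress: σ'_f = σ'_0 + Δσ = 54.979 + 95.3 = 150.28 kPa.
Normally consolidated clay, so the full stress increment lies on the virgin compression line:
S_c = C_c·H/(1+e₀)·log₁₀(σ'_f/σ'_0) = 0.23×4/(1+0.85)×log₁₀(150.28/54.979)
    = 0.4973 × 0.4367 = 0.2172 m

S_c ≈ 217 mm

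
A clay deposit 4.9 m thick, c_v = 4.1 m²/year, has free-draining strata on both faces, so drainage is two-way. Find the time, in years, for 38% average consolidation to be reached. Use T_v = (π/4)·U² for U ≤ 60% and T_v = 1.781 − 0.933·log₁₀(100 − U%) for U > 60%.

Drainage path length: H_d = H/2 = 2.45 m (double drainage).
U ≤ 60%: T_v = (π/4)·U² = (π/4)×0.38² = 0.11341.
t = T_v·H_d²/c_v = 0.11341×2.45²/4.1 = 0.166 years.

t ≈ 0.166 years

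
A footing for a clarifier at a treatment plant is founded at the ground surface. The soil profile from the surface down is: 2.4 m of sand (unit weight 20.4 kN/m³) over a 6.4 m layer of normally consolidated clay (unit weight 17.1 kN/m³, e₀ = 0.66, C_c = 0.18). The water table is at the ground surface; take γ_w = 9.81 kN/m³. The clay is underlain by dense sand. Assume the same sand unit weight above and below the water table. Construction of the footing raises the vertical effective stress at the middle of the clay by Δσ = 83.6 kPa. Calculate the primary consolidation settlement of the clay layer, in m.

Mid-depth of clay below the ground surface: z = 2.4 + 6.4/2 = 5.6 m.
Total vertical stress at mid-clay: σ_v = 20.4×2.4 + 17.1×3.2 = 103.68 kPa.
Pore pressure: u = 9.81×(5.6 − 0) = 54.936 kPa.
Initial effective stress: σ'_0 = σ_v − u = 103.68 − 54.936 = 48.744 kPa.
Final effective stress: σ'_f = σ'_0 + Δσ = 48.744 + 83.6 = 132.34 kPa.
Normally consolidated clay, so the full stress increment lies on the virgin compression line:
S_c = C_c·H/(1+e₀)·log₁₀(σ'_f/σ'_0) = 0.18×6.4/(1+0.66)×log₁₀(132.34/48.744)
    = 0.69398 × 0.43377 = 0.301 m

S_c ≈ 0.301 m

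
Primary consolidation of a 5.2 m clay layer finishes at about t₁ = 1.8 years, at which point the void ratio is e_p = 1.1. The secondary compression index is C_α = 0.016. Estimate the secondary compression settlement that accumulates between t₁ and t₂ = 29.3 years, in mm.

S_s ≈ 48 mm

Secondary compression: S_s = C_α·H/(1+e_p)·log₁₀(t₂/t₁)
S_s = 0.016×5.2/(1+1.1)×log₁₀(29.3/1.8)
    = 0.03962 × 1.212 = 0.048 m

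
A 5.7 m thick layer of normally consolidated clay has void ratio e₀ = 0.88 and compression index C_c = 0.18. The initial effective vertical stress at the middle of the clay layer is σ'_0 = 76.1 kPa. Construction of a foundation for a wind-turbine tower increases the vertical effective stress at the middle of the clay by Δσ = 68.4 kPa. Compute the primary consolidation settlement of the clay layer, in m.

S_c ≈ 0.152 m

Final effective stress: σ'_f = σ'_0 + Δσ = 76.1 + 68.4 = 144.5 kPa.
Normally consolidated clay, so the full stress increment lies on the virgin compression line:
S_c = C_c·H/(1+e₀)·log₁₀(σ'_f/σ'_0) = 0.18×5.7/(1+0.88)×log₁₀(144.5/76.1)
    = 0.54574 × 0.27848 = 0.152 m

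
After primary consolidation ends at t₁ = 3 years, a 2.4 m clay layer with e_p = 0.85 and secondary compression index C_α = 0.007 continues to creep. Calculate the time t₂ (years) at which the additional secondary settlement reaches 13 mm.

t₂ ≈ 81 years

S_s = C_α·H/(1+e_p)·log₁₀(t₂/t₁) ⇒ log₁₀(t₂/t₁) = S_s·(1+e_p)/(C_α·H).
log₁₀(t₂/t₁) = 0.013 × (1+0.85) / (0.007×2.4) = 1.432
t₂ = t₁ × 10^1.432 = 3 × 27.01 = 81.03 years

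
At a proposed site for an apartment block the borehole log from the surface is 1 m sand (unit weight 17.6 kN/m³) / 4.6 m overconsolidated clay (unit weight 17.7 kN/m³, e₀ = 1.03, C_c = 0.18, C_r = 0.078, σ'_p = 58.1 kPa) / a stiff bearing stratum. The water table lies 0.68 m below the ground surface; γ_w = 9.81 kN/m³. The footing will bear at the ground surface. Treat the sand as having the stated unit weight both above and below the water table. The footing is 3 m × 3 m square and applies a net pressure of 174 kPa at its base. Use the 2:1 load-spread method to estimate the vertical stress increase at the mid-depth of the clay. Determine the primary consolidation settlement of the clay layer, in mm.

S_c ≈ 82.5 mm

Mid-depth of clay below the ground surface: z = 1 + 4.6/2 = 3.3 m.
Total vertical stress at mid-clay: σ_v = 17.6×1 + 17.7×2.3 = 58.31 kPa.
Pore pressure: u = 9.81×(3.3 − 0.68) = 25.702 kPa.
Initial effective stress: σ'_0 = σ_v − u = 58.31 − 25.702 = 32.608 kPa.
Stress increase at mid-clay by the 2:1 spreading method:
Δσ = qBL/((B+z)(L+z)) = 174×3×3/((3+3.3)(3+3.3)) = 39.456 kPa
Final effective stress: σ'_f = 32.608 + 39.456 = 72.064 kPa.
σ'_f = 72.064 > σ'_p = 58.1 kPa, so the stress path crosses the preconsolidation pressure — recompression up to σ'_p, then virgin compression beyond:
S_c = H/(1+e₀)·[C_r·log₁₀(σ'_p/σ'_0) + C_c·log₁₀(σ'_f/σ'_p)]
    = 4.6/2.03 × [0.078×log₁₀(58.1/32.608) + 0.18×log₁₀(72.064/58.1)]
    = 2.266 × [0.019566 + 0.016838] = 0.08249 m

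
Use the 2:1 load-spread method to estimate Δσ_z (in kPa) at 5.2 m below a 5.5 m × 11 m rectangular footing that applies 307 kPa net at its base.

Δσ_z ≈ 107 kPa

By the 2:1 method the load spreads at 1 horizontal : 2 vertical, so at depth z the loaded area has grown by z in each plan dimension:
Δσ = qBL/((B+z)(L+z)) = 307×5.5×11/((5.5+5.2)(11+5.2)) = 107.15 kPa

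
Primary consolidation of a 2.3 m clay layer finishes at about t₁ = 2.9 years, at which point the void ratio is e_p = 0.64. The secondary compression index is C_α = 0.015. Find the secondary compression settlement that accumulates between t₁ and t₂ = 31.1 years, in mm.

Secondary compression: S_s = C_α·H/(1+e_p)·log₁₀(t₂/t₁)
S_s = 0.015×2.3/(1+0.64)×log₁₀(31.1/2.9)
    = 0.02104 × 1.03 = 0.02168 m

S_s ≈ 21.7 mm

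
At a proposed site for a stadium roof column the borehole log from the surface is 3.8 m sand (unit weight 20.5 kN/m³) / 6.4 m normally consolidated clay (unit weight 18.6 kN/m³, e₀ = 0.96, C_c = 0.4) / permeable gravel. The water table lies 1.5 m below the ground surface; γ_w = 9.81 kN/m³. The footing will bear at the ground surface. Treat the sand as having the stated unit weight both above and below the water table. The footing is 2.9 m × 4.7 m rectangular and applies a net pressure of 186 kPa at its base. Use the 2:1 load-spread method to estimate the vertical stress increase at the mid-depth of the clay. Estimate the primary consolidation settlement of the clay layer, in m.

S_c ≈ 0.132 m

Mid-depth of clay below the ground surface: z = 3.8 + 6.4/2 = 7 m.
Total vertical stress at mid-clay: σ_v = 20.5×3.8 + 18.6×3.2 = 137.42 kPa.
Pore pressure: u = 9.81×(7 − 1.5) = 53.955 kPa.
Initial effective stress: σ'_0 = σ_v − u = 137.42 − 53.955 = 83.465 kPa.
Stress increase at mid-clay by the 2:1 spreading method:
Δσ = qBL/((B+z)(L+z)) = 186×2.9×4.7/((2.9+7)(4.7+7)) = 21.887 kPa
Final effective stress: σ'_f = σ'_0 + Δσ = 83.465 + 21.887 = 105.35 kPa.
Normally consolidated clay, so the full stress increment lies on the virgin compression line:
S_c = C_c·H/(1+e₀)·log₁₀(σ'_f/σ'_0) = 0.4×6.4/(1+0.96)×log₁₀(105.35/83.465)
    = 1.3061 × 0.10113 = 0.1321 m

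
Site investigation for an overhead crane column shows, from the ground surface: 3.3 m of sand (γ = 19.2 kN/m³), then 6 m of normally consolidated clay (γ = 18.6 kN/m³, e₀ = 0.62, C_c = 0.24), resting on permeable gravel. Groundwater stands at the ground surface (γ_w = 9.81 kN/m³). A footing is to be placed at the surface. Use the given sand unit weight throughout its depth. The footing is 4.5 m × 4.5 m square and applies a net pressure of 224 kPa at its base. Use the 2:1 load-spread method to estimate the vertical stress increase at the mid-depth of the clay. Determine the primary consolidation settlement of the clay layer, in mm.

S_c ≈ 200 mm

Mid-depth of clay below the ground surface: z = 3.3 + 6/2 = 6.3 m.
Total vertical stress at mid-clay: σ_v = 19.2×3.3 + 18.6×3 = 119.16 kPa.
Pore pressure: u = 9.81×(6.3 − 0) = 61.803 kPa.
Initial effective stress: σ'_0 = σ_v − u = 119.16 − 61.803 = 57.357 kPa.
Stress increase at mid-clay by the 2:1 spreading method:
Δσ = qBL/((B+z)(L+z)) = 224×4.5×4.5/((4.5+6.3)(4.5+6.3)) = 38.889 kPa
Final effective stress: σ'_f = σ'_0 + Δσ = 57.357 + 38.889 = 96.246 kPa.
Normally consolidated clay, so the full stress increment lies on the virgin compression line:
S_c = C_c·H/(1+e₀)·log₁₀(σ'_f/σ'_0) = 0.24×6/(1+0.62)×log₁₀(96.246/57.357)
    = 0.88889 × 0.2248 = 0.1998 m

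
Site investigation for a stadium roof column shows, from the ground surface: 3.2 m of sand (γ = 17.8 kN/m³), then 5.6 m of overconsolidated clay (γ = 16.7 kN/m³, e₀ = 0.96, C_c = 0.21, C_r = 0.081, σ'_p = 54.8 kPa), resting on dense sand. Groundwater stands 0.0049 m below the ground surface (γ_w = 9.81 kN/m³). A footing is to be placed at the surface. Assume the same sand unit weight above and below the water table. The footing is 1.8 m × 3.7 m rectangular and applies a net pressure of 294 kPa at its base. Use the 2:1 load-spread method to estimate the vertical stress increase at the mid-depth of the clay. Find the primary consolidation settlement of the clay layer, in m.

S_c ≈ 0.0867 m

Mid-depth of clay below the ground surface: z = 3.2 + 5.6/2 = 6 m.
Total vertical stress at mid-clay: σ_v = 17.8×3.2 + 16.7×2.8 = 103.72 kPa.
Pore pressure: u = 9.81×(6 − 0.0049) = 58.811 kPa.
Initial effective stress: σ'_0 = σ_v − u = 103.72 − 58.811 = 44.909 kPa.
Stress increase at mid-clay by the 2:1 spreading method:
Δσ = qBL/((B+z)(L+z)) = 294×1.8×3.7/((1.8+6)(3.7+6)) = 25.879 kPa
Final effective stress: σ'_f = 44.909 + 25.879 = 70.788 kPa.
σ'_f = 70.788 > σ'_p = 54.8 kPa, so the stress path crosses the preconsolidation pressure — recompression up to σ'_p, then virgin compression beyond:
S_c = H/(1+e₀)·[C_r·log₁₀(σ'_p/σ'_0) + C_c·log₁₀(σ'_f/σ'_p)]
    = 5.6/1.96 × [0.081×log₁₀(54.8/44.909) + 0.21×log₁₀(70.788/54.8)]
    = 2.8571 × [0.0070022 + 0.023348] = 0.08671 m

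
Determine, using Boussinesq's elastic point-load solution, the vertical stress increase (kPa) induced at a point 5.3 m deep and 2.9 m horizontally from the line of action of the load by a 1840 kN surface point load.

Boussinesq vertical stress below a point load on an elastic half-space:
Δσ_z = 3P/(2πz²) · [1 + (r/z)²]^(−5/2)
r/z = 2.9/5.3 = 0.54717; [1+(r/z)²]^(−5/2) = 0.51957.
Δσ_z = 3×1840/(2π×5.3²) × 0.51957 = 31.276 × 0.51957 = 16.25 kPa

Δσ_z ≈ 16.3 kPa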